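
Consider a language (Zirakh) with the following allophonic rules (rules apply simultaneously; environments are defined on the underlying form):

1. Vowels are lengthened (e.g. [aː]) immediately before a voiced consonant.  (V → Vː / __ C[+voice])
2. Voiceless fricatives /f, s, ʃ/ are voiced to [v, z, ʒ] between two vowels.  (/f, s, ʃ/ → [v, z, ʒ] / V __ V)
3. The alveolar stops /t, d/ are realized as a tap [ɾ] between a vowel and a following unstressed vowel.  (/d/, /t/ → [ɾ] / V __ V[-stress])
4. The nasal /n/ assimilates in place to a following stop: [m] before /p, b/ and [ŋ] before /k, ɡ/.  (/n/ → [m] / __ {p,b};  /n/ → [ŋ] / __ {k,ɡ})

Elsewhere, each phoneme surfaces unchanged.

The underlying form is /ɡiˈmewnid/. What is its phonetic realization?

/ɡ/ (word-initial) is unaffected → [ɡ].
Rule 1 applies to /i/ (between /ɡ/ and /m/: before a voiced consonant) → [iː].
/m/ (between /i/ and /e/): no rule targets it → [m].
/e/ meets the environment for rule 1 (before a voiced consonant) → [eː].
/w/ stays [w].
/n/ (between /w/ and /i/) fails the environment for rule 4, so it stays [n].
/i/ (between /n/ and /d/) occurs before a voiced consonant → [iː] by rule 1.
/d/ (word-final): rule 3 targets it, but not between a vowel and a following unstressed vowel → unchanged [d].

[ɡiːˈmeːwniːd]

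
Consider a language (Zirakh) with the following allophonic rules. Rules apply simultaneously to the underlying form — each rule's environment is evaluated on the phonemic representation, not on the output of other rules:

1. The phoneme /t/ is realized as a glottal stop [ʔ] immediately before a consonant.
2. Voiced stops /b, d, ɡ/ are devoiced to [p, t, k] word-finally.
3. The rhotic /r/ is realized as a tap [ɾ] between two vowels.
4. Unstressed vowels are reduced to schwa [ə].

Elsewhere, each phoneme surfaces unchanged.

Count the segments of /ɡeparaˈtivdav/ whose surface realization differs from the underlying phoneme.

Segments that undergo a rule: /e/ → [ə] (rule 4); /a/ → [ə] (rule 4); /r/ → [ɾ] (rule 3); /a/ → [ə] (rule 4); /a/ → [ə] (rule 4).
All other segments surface unchanged.

5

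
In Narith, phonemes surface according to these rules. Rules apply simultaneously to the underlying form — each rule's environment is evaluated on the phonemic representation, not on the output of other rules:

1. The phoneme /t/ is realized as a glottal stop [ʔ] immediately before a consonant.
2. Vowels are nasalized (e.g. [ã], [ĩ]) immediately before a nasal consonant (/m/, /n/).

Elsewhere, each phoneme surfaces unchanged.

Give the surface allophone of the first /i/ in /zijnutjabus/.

/i/ (between /z/ and /j/): rule 2 targets it, but not before a nasal consonant → unchanged [i].

[i]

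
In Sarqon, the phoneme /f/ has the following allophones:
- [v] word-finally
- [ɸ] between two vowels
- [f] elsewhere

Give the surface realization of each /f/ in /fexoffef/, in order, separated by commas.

Occurrence 1 (position 1): no conditioning environment matches → elsewhere allophone [f].
Occurrence 2 (position 5): no conditioning environment matches → elsewhere allophone [f].
Occurrence 3 (position 6): no conditioning environment matches → elsewhere allophone [f].
Occurrence 4 (position 8): word-finally → [v].

[f], [f], [f], [v]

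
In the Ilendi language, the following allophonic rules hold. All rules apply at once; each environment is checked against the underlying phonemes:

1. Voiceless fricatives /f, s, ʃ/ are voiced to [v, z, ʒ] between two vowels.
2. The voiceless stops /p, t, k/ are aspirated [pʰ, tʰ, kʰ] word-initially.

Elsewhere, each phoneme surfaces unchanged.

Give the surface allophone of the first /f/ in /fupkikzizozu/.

[f]

/f/ (word-initial): rule 1 targets it, but not between two vowels → unchanged [f].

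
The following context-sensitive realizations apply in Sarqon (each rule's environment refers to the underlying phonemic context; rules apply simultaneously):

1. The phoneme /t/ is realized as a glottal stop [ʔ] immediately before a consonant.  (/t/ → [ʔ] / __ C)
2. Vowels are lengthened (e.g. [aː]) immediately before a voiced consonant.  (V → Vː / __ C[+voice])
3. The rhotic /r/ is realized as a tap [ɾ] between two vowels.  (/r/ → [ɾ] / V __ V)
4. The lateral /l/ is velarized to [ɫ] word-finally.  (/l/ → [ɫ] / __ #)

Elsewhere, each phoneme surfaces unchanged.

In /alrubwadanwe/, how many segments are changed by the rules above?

Segments that undergo a rule: /a/ → [aː] (rule 2); /u/ → [uː] (rule 2); /a/ → [aː] (rule 2); /a/ → [aː] (rule 2).
All other segments surface unchanged.

4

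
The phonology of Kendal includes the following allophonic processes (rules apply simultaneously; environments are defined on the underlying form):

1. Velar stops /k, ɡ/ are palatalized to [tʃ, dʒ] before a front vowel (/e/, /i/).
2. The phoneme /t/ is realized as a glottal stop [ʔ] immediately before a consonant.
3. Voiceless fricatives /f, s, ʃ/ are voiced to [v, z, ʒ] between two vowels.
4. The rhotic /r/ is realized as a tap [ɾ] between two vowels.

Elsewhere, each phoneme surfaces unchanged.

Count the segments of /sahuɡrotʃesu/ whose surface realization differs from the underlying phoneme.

Segments that undergo a rule: /t/ → [ʔ] (rule 2); /s/ → [z] (rule 3).
All other segments surface unchanged.

2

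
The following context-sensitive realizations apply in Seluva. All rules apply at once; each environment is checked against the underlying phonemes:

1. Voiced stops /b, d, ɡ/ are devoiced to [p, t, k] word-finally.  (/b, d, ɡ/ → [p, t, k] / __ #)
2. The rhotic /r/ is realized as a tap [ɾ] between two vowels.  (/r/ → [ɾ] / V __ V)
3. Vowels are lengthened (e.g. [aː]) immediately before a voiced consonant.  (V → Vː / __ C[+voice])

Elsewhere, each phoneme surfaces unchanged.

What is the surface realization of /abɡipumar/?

[aːbɡipuːmaːr]

/a/ (word-initial) occurs before a voiced consonant → [aː] by rule 3.
/b/ (between /a/ and /ɡ/): rule 1 targets it, but not word-finally → unchanged [b].
/ɡ/ — between /b/ and /i/; rule 1 does not apply here → [ɡ].
/i/ (between /ɡ/ and /p/) is in the target of rule 3 but the environment (before a voiced consonant) is not met → [i].
/u/ — between /p/ and /m/, before a voiced consonant — surfaces as [uː] (rule 3).
/a/ (between /m/ and /r/): before a voiced consonant, so rule 3 applies → [aː].
/r/ (word-final): rule 2 targets it, but not between two vowels → unchanged [r].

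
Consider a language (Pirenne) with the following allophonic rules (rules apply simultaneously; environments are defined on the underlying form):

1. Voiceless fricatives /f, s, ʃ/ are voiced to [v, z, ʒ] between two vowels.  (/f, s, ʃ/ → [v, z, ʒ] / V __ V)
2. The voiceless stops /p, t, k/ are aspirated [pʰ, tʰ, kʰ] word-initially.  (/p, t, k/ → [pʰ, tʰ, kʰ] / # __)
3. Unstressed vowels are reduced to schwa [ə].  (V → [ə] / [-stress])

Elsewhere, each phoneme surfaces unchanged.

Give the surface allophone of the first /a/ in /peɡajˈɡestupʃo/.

[ə]

/a/ meets the environment for rule 3 (in an unstressed syllable) → [ə].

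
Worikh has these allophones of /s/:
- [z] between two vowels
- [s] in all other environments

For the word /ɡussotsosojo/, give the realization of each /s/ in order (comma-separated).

[s], [s], [s], [z]

Occurrence 1 (position 3): no conditioning environment matches → elsewhere allophone [s].
Occurrence 2 (position 4): no conditioning environment matches → elsewhere allophone [s].
Occurrence 3 (position 7): no conditioning environment matches → elsewhere allophone [s].
Occurrence 4 (position 9): between two vowels → [z].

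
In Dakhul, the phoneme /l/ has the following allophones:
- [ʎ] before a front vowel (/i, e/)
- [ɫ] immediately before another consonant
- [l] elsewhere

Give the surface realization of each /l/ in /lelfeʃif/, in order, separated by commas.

[ʎ], [ɫ]

Occurrence 1 (position 1): before a front vowel (/i, e/) → [ʎ].
Occurrence 2 (position 3): immediately before another consonant → [ɫ].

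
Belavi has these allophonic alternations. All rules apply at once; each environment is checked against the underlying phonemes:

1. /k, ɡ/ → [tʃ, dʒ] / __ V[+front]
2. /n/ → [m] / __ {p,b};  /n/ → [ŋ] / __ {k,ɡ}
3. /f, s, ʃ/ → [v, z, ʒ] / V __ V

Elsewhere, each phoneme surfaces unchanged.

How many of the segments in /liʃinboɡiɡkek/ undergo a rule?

Segments that undergo a rule: /ʃ/ → [ʒ] (rule 3); /n/ → [m] (rule 2); /ɡ/ → [dʒ] (rule 1); /k/ → [tʃ] (rule 1).
All other segments surface unchanged.

4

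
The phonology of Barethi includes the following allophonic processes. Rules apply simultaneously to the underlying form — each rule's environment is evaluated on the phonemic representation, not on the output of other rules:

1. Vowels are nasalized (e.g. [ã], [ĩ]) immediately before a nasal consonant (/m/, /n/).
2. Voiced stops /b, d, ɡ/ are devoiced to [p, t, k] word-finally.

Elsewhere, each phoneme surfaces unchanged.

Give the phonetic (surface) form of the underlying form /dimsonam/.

/d/ (word-initial) fails the environment for rule 2, so it stays [d].
Rule 1 applies to /i/ (between /d/ and /m/: before a nasal consonant) → [ĩ].
/m/ (between /i/ and /s/) is unaffected → [m].
/s/ stays [s].
Rule 1 applies to /o/ (between /s/ and /n/: before a nasal consonant) → [õ].
/n/ (between /o/ and /a/) is unaffected → [n].
/a/ — between /n/ and /m/, before a nasal consonant — surfaces as [ã] (rule 1).
/m/ (word-final): no rule targets it → [m].

[dĩmsõnãm]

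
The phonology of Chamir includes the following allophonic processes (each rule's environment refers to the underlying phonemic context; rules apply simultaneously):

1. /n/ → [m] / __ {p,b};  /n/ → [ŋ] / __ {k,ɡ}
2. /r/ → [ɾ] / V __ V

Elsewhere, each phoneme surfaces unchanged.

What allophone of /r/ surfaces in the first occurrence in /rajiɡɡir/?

/r/ (word-initial) fails the environment for rule 2, so it stays [r].

[r]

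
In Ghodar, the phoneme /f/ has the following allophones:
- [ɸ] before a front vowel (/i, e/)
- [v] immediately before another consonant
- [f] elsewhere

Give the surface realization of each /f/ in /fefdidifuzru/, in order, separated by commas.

Occurrence 1 (position 1): before a front vowel (/i, e/) → [ɸ].
Occurrence 2 (position 3): immediately before another consonant → [v].
Occurrence 3 (position 8): no conditioning environment matches → elsewhere allophone [f].

[ɸ], [v], [f]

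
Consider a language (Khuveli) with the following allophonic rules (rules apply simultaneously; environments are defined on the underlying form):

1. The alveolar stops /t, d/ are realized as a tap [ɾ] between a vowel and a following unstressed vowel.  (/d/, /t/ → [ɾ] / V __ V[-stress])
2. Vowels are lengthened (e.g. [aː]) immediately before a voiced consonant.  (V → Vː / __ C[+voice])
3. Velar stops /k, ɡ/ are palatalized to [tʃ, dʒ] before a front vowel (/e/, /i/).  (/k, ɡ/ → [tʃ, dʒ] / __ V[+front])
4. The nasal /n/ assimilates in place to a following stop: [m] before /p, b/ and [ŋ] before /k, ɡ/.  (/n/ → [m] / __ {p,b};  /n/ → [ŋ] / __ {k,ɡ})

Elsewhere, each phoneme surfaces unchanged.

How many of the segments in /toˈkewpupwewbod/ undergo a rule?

Segments that undergo a rule: /k/ → [tʃ] (rule 3); /e/ → [eː] (rule 2); /e/ → [eː] (rule 2); /o/ → [oː] (rule 2).
All other segments surface unchanged.

4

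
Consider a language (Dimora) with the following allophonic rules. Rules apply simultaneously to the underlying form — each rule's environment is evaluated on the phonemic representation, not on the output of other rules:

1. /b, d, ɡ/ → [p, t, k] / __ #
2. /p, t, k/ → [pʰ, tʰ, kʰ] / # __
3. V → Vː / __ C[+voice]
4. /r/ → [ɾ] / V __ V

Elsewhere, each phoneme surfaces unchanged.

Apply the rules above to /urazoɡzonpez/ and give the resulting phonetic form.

/u/ meets the environment for rule 3 (before a voiced consonant) → [uː].
/r/ (between /u/ and /a/) occurs between two vowels → [ɾ] by rule 4.
/a/ (between /r/ and /z/) occurs before a voiced consonant → [aː] by rule 3.
/z/ — not in any rule's target class → [z].
/o/ (between /z/ and /ɡ/) occurs before a voiced consonant → [oː] by rule 3.
/ɡ/ — between /o/ and /z/; rule 1 does not apply here → [ɡ].
/z/ (between /ɡ/ and /o/) is unaffected → [z].
Rule 3 applies to /o/ (between /z/ and /n/: before a voiced consonant) → [oː].
/n/ stays [n].
/p/ (between /n/ and /e/): rule 2 targets it, but not word-initially → unchanged [p].
Rule 3 applies to /e/ (between /p/ and /z/: before a voiced consonant) → [eː].
/z/ — not in any rule's target class → [z].

[uːɾaːzoːɡzoːnpeːz]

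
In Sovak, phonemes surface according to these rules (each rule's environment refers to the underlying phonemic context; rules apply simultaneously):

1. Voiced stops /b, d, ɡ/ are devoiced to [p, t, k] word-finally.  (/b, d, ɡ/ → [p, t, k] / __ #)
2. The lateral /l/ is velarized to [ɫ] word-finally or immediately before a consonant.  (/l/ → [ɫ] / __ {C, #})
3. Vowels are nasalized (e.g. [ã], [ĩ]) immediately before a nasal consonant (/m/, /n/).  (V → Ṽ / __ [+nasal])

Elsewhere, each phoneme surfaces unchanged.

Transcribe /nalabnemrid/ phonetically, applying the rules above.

/n/ stays [n].
/a/ (between /n/ and /l/) is in the target of rule 3 but the environment (before a nasal consonant) is not met → [a].
/l/ (between /a/ and /a/) fails the environment for rule 2, so it stays [l].
/a/ (between /l/ and /b/): rule 3 targets it, but not before a nasal consonant → unchanged [a].
/b/ — between /a/ and /n/; rule 1 does not apply here → [b].
/n/ stays [n].
/e/ (between /n/ and /m/) occurs before a nasal consonant → [ẽ] by rule 3.
/m/ (between /e/ and /r/) is unaffected → [m].
/r/ stays [r].
/i/ — between /r/ and /d/; rule 3 does not apply here → [i].
/d/ meets the environment for rule 1 (word-finally) → [t].

[nalabnẽmrit]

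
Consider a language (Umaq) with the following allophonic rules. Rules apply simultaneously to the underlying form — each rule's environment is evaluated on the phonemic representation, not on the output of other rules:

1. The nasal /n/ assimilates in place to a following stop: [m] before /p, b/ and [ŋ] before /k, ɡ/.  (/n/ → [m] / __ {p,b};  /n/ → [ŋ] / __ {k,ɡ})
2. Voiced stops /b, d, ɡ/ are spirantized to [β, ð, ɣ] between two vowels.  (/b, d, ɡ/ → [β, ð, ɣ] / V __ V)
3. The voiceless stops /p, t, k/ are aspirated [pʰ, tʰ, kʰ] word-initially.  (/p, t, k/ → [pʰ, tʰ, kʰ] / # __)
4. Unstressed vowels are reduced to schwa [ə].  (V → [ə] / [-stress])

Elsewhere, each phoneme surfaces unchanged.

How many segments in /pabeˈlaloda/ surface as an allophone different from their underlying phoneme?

Segments that undergo a rule: /p/ → [pʰ] (rule 3); /a/ → [ə] (rule 4); /b/ → [β] (rule 2); /e/ → [ə] (rule 4); /o/ → [ə] (rule 4); /d/ → [ð] (rule 2); /a/ → [ə] (rule 4).
All other segments surface unchanged.

7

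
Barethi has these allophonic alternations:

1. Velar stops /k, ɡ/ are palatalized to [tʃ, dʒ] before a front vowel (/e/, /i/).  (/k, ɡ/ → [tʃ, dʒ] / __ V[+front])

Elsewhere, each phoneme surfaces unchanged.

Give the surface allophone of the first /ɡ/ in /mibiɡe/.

/ɡ/ — between /i/ and /e/, before a front vowel — surfaces as [dʒ] (rule 1).

[dʒ]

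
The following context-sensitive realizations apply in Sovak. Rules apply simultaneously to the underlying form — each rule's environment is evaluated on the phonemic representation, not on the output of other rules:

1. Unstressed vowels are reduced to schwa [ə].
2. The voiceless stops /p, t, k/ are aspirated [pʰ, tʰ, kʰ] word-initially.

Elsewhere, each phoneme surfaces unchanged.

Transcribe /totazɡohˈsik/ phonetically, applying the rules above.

[tʰətəzɡəhˈsik]

Rule 2 applies to /t/ (word-initial: word-initially) → [tʰ].
/o/ (between /t/ and /t/): in an unstressed syllable, so rule 1 applies → [ə].
/t/ (between /o/ and /a/) is in the target of rule 2 but the environment (word-initially) is not met → [t].
/a/ (between /t/ and /z/): in an unstressed syllable, so rule 1 applies → [ə].
/o/ meets the environment for rule 1 (in an unstressed syllable) → [ə].
/i/ (between /s/ and /k/) is in the target of rule 1 but the environment (in an unstressed syllable) is not met → [i].
/k/ (word-final) fails the environment for rule 2, so it stays [k].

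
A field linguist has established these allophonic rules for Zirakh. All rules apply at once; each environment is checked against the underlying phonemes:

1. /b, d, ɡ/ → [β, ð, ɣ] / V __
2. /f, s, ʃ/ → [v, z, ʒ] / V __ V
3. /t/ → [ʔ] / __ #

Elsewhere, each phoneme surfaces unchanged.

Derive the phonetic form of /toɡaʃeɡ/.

/t/ (word-initial) fails the environment for rule 3, so it stays [t].
/ɡ/ meets the environment for rule 1 (immediately after a vowel) → [ɣ].
/ʃ/ meets the environment for rule 2 (between two vowels) → [ʒ].
/ɡ/ — word-final, immediately after a vowel — surfaces as [ɣ] (rule 1).

[toɣaʒeɣ]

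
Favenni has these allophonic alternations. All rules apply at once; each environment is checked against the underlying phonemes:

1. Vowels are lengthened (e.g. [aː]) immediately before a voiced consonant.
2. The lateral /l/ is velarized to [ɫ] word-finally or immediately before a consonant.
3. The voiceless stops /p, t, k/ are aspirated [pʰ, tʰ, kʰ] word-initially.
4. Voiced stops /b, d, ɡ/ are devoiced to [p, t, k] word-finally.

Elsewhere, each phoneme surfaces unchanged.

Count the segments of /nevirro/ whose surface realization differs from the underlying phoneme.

2

Segments that undergo a rule: /e/ → [eː] (rule 1); /i/ → [iː] (rule 1).
All other segments surface unchanged.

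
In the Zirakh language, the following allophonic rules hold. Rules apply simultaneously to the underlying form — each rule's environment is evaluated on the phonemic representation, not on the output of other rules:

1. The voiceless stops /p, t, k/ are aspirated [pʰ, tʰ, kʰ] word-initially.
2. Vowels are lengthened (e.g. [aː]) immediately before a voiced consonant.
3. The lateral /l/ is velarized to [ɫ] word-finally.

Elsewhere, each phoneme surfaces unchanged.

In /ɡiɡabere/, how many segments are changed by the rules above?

Segments that undergo a rule: /i/ → [iː] (rule 2); /a/ → [aː] (rule 2); /e/ → [eː] (rule 2).
All other segments surface unchanged.

3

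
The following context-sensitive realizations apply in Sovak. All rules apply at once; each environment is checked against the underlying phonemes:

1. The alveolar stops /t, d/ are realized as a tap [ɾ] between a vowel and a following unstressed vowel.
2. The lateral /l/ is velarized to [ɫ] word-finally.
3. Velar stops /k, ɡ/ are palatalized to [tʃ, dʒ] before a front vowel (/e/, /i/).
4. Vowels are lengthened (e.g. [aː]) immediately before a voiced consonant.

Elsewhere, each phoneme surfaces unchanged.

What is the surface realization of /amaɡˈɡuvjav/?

[aːmaːɡˈɡuːvjaːv]

/a/ — word-initial, before a voiced consonant — surfaces as [aː] (rule 4).
/m/ (between /a/ and /a/) is unaffected → [m].
/a/ meets the environment for rule 4 (before a voiced consonant) → [aː].
/ɡ/ — between /a/ and /ɡ/; rule 3 does not apply here → [ɡ].
/ɡ/ — between /ɡ/ and /u/; rule 3 does not apply here → [ɡ].
Rule 4 applies to /u/ (between /ɡ/ and /v/: before a voiced consonant) → [uː].
/v/ (between /u/ and /j/): no rule targets it → [v].
/j/ (between /v/ and /a/) is unaffected → [j].
/a/ (between /j/ and /v/): before a voiced consonant, so rule 4 applies → [aː].
/v/ stays [v].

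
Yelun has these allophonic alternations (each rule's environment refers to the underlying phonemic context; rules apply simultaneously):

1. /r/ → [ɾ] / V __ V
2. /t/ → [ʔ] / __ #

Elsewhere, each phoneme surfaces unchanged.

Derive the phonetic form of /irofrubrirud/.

/i/ (word-initial): no rule targets it → [i].
/r/ (between /i/ and /o/): between two vowels, so rule 1 applies → [ɾ].
/o/ stays [o].
/f/ (between /o/ and /r/) is unaffected → [f].
/r/ (between /f/ and /u/): rule 1 targets it, but not between two vowels → unchanged [r].
/u/ (between /r/ and /b/): no rule targets it → [u].
/b/ (between /u/ and /r/): no rule targets it → [b].
/r/ (between /b/ and /i/): rule 1 targets it, but not between two vowels → unchanged [r].
/i/ stays [i].
/r/ (between /i/ and /u/) occurs between two vowels → [ɾ] by rule 1.
/u/ (between /r/ and /d/): no rule targets it → [u].
/d/ (word-final): no rule targets it → [d].

[iɾofrubriɾud]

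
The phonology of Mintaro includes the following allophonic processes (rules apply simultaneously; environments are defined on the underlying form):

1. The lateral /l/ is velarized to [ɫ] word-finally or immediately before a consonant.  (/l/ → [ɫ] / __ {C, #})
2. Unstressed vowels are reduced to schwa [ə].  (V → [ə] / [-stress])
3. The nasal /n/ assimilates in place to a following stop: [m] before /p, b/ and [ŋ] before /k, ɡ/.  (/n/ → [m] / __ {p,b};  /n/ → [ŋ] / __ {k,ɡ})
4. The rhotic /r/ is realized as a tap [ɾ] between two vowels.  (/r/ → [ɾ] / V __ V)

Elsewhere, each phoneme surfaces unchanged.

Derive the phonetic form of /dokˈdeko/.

/d/ — not in any rule's target class → [d].
/o/ meets the environment for rule 2 (in an unstressed syllable) → [ə].
/k/ (between /o/ and /d/): no rule targets it → [k].
/d/ (between /k/ and /e/) is unaffected → [d].
/e/ (between /d/ and /k/) fails the environment for rule 2, so it stays [e].
/k/ (between /e/ and /o/): no rule targets it → [k].
/o/ meets the environment for rule 2 (in an unstressed syllable) → [ə].

[dəkˈdekə]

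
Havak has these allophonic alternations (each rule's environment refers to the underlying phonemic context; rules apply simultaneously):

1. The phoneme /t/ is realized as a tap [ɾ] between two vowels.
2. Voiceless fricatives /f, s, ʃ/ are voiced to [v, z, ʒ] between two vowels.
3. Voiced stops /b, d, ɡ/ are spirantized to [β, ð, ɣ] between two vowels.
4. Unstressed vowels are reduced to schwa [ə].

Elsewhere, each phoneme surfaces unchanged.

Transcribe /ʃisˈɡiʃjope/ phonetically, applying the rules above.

[ʃəsˈɡiʃjəpə]

/ʃ/ (word-initial): rule 2 targets it, but not between two vowels → unchanged [ʃ].
/i/ — between /ʃ/ and /s/, in an unstressed syllable — surfaces as [ə] (rule 4).
/s/ (between /i/ and /ɡ/) fails the environment for rule 2, so it stays [s].
/ɡ/ (between /s/ and /i/): rule 3 targets it, but not between two vowels → unchanged [ɡ].
/i/ (between /ɡ/ and /ʃ/): rule 4 targets it, but not in an unstressed syllable → unchanged [i].
/ʃ/ — between /i/ and /j/; rule 2 does not apply here → [ʃ].
/j/ (between /ʃ/ and /o/) is unaffected → [j].
/o/ (between /j/ and /p/) occurs in an unstressed syllable → [ə] by rule 4.
/p/ — not in any rule's target class → [p].
/e/ (word-final): in an unstressed syllable, so rule 4 applies → [ə].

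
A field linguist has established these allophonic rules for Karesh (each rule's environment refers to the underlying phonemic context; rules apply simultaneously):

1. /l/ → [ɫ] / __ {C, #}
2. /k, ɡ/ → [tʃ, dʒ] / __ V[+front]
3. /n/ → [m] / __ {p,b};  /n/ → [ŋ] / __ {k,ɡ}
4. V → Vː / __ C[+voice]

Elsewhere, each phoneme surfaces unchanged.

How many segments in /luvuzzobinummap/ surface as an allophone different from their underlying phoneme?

5

Segments that undergo a rule: /u/ → [uː] (rule 4); /u/ → [uː] (rule 4); /o/ → [oː] (rule 4); /i/ → [iː] (rule 4); /u/ → [uː] (rule 4).
All other segments surface unchanged.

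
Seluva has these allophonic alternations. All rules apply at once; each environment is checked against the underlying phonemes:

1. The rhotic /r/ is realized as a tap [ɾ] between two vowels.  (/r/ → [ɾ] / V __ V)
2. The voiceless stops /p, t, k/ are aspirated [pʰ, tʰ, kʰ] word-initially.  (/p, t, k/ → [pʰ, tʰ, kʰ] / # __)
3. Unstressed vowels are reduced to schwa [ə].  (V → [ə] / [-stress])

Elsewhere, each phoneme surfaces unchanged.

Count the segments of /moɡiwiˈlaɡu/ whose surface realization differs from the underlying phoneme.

Segments that undergo a rule: /o/ → [ə] (rule 3); /i/ → [ə] (rule 3); /i/ → [ə] (rule 3); /u/ → [ə] (rule 3).
All other segments surface unchanged.

4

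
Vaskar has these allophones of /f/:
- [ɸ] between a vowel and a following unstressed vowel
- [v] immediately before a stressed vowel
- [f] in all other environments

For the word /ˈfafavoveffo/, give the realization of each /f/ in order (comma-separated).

Occurrence 1 (position 1): immediately before a stressed vowel → [v].
Occurrence 2 (position 3): between a vowel and a following unstressed vowel → [ɸ].
Occurrence 3 (position 9): no conditioning environment matches → elsewhere allophone [f].
Occurrence 4 (position 10): no conditioning environment matches → elsewhere allophone [f].

[v], [ɸ], [f], [f]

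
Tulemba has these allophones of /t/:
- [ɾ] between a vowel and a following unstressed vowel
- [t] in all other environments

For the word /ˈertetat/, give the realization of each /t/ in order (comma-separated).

Occurrence 1 (position 3): no conditioning environment matches → elsewhere allophone [t].
Occurrence 2 (position 5): between a vowel and a following unstressed vowel → [ɾ].
Occurrence 3 (position 7): no conditioning environment matches → elsewhere allophone [t].

[t], [ɾ], [t]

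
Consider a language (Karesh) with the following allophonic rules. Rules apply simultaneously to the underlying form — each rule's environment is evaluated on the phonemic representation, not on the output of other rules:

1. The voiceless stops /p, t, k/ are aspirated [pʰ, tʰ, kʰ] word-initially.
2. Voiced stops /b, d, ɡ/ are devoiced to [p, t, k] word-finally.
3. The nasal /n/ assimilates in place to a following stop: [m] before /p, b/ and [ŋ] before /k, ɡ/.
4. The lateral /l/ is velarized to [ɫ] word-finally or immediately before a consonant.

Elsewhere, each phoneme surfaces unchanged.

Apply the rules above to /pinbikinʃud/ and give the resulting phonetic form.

[pʰimbikinʃut]

Rule 1 applies to /p/ (word-initial: word-initially) → [pʰ].
/i/ stays [i].
Rule 3 applies to /n/ (between /i/ and /b/: before a labial or velar stop) → [m].
/b/ — between /n/ and /i/; rule 2 does not apply here → [b].
/i/ stays [i].
/k/ (between /i/ and /i/) is in the target of rule 1 but the environment (word-initially) is not met → [k].
/i/ (between /k/ and /n/): no rule targets it → [i].
/n/ (between /i/ and /ʃ/) fails the environment for rule 3, so it stays [n].
/ʃ/ — not in any rule's target class → [ʃ].
/u/ (between /ʃ/ and /d/) is unaffected → [u].
/d/ meets the environment for rule 2 (word-finally) → [t].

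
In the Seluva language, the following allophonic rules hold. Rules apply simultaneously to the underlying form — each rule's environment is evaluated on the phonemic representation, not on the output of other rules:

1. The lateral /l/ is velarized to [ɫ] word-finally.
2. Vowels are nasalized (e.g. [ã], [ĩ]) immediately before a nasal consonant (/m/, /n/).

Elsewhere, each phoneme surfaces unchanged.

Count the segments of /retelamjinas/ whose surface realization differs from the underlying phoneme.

Segments that undergo a rule: /a/ → [ã] (rule 2); /i/ → [ĩ] (rule 2).
All other segments surface unchanged.

2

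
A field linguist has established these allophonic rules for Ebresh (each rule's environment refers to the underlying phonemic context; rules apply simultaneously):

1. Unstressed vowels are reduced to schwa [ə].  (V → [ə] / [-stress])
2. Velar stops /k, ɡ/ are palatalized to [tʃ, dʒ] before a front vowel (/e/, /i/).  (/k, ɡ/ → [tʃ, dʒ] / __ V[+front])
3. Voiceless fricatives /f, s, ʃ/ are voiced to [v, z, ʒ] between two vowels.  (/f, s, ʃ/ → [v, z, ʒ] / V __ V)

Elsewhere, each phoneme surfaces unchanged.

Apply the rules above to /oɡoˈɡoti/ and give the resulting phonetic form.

Rule 1 applies to /o/ (word-initial: in an unstressed syllable) → [ə].
/ɡ/ (between /o/ and /o/): rule 2 targets it, but not before a front vowel → unchanged [ɡ].
/o/ (between /ɡ/ and /ɡ/) occurs in an unstressed syllable → [ə] by rule 1.
/ɡ/ — between /o/ and /o/; rule 2 does not apply here → [ɡ].
/o/ (between /ɡ/ and /t/) fails the environment for rule 1, so it stays [o].
/t/ (between /o/ and /i/): no rule targets it → [t].
/i/ meets the environment for rule 1 (in an unstressed syllable) → [ə].

[əɡəˈɡotə]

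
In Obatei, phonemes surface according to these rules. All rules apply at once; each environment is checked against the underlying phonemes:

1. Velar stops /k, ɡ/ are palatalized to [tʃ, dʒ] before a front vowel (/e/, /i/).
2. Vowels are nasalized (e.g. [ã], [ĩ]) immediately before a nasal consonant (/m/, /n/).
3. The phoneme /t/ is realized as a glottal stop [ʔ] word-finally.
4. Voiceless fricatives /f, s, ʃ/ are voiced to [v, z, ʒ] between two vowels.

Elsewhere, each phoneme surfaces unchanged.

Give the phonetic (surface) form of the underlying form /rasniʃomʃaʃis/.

[rasniʒõmʃaʒis]

/r/ (word-initial) is unaffected → [r].
/a/ — between /r/ and /s/; rule 2 does not apply here → [a].
/s/ — between /a/ and /n/; rule 4 does not apply here → [s].
/n/ (between /s/ and /i/) is unaffected → [n].
/i/ (between /n/ and /ʃ/): rule 2 targets it, but not before a nasal consonant → unchanged [i].
/ʃ/ meets the environment for rule 4 (between two vowels) → [ʒ].
/o/ (between /ʃ/ and /m/) occurs before a nasal consonant → [õ] by rule 2.
/m/ — not in any rule's target class → [m].
/ʃ/ (between /m/ and /a/): rule 4 targets it, but not between two vowels → unchanged [ʃ].
/a/ — between /ʃ/ and /ʃ/; rule 2 does not apply here → [a].
/ʃ/ (between /a/ and /i/): between two vowels, so rule 4 applies → [ʒ].
/i/ (between /ʃ/ and /s/): rule 2 targets it, but not before a nasal consonant → unchanged [i].
/s/ (word-final) fails the environment for rule 4, so it stays [s].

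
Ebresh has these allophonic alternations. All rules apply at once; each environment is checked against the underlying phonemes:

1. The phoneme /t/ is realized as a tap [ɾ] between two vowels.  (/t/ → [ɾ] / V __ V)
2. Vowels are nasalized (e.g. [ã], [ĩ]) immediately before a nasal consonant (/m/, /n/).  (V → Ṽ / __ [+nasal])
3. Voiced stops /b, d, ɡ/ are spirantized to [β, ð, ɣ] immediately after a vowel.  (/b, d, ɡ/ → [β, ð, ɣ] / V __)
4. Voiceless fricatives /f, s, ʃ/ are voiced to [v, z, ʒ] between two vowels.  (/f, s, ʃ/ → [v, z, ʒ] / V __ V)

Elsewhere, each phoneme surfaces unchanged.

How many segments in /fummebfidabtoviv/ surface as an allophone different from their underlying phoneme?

Segments that undergo a rule: /u/ → [ũ] (rule 2); /b/ → [β] (rule 3); /d/ → [ð] (rule 3); /b/ → [β] (rule 3).
All other segments surface unchanged.

4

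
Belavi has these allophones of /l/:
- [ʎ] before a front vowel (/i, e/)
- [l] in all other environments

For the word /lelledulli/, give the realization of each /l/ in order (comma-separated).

Occurrence 1 (position 1): before a front vowel (/i, e/) → [ʎ].
Occurrence 2 (position 3): no conditioning environment matches → elsewhere allophone [l].
Occurrence 3 (position 4): before a front vowel (/i, e/) → [ʎ].
Occurrence 4 (position 8): no conditioning environment matches → elsewhere allophone [l].
Occurrence 5 (position 9): before a front vowel (/i, e/) → [ʎ].

[ʎ], [l], [ʎ], [l], [ʎ]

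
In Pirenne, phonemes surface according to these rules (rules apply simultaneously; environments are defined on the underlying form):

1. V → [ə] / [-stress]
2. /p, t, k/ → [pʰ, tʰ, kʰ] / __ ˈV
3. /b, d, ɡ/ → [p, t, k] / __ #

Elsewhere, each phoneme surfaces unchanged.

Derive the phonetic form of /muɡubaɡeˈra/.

[məɡəbəɡəˈra]

/m/ — not in any rule's target class → [m].
/u/ (between /m/ and /ɡ/): in an unstressed syllable, so rule 1 applies → [ə].
/ɡ/ (between /u/ and /u/) fails the environment for rule 3, so it stays [ɡ].
/u/ meets the environment for rule 1 (in an unstressed syllable) → [ə].
/b/ (between /u/ and /a/) fails the environment for rule 3, so it stays [b].
/a/ — between /b/ and /ɡ/, in an unstressed syllable — surfaces as [ə] (rule 1).
/ɡ/ (between /a/ and /e/) is in the target of rule 3 but the environment (word-finally) is not met → [ɡ].
/e/ — between /ɡ/ and /r/, in an unstressed syllable — surfaces as [ə] (rule 1).
/r/ stays [r].
/a/ (word-final) fails the environment for rule 1, so it stays [a].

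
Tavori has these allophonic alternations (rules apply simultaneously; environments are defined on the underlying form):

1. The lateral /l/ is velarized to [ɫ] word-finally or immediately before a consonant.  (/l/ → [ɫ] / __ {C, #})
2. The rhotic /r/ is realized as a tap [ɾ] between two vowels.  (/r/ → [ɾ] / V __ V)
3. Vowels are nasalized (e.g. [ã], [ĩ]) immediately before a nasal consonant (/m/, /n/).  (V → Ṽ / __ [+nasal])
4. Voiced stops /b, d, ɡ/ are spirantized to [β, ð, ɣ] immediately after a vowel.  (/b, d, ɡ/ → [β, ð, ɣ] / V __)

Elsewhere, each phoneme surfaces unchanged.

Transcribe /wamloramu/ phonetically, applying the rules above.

[wãmloɾãmu]

/w/ stays [w].
/a/ meets the environment for rule 3 (before a nasal consonant) → [ã].
/m/ (between /a/ and /l/) is unaffected → [m].
/l/ (between /m/ and /o/) fails the environment for rule 1, so it stays [l].
/o/ (between /l/ and /r/): rule 3 targets it, but not before a nasal consonant → unchanged [o].
/r/ — between /o/ and /a/, between two vowels — surfaces as [ɾ] (rule 2).
/a/ — between /r/ and /m/, before a nasal consonant — surfaces as [ã] (rule 3).
/m/ — not in any rule's target class → [m].
/u/ (word-final) fails the environment for rule 3, so it stays [u].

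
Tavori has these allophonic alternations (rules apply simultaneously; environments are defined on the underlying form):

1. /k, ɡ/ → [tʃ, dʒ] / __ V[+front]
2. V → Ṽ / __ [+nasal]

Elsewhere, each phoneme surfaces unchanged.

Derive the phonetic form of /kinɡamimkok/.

[tʃĩnɡãmĩmkok]

/k/ — word-initial, before a front vowel — surfaces as [tʃ] (rule 1).
Rule 2 applies to /i/ (between /k/ and /n/: before a nasal consonant) → [ĩ].
/n/ stays [n].
/ɡ/ (between /n/ and /a/) is in the target of rule 1 but the environment (before a front vowel) is not met → [ɡ].
/a/ (between /ɡ/ and /m/): before a nasal consonant, so rule 2 applies → [ã].
/m/ (between /a/ and /i/) is unaffected → [m].
/i/ — between /m/ and /m/, before a nasal consonant — surfaces as [ĩ] (rule 2).
/m/ stays [m].
/k/ (between /m/ and /o/): rule 1 targets it, but not before a front vowel → unchanged [k].
/o/ (between /k/ and /k/) is in the target of rule 2 but the environment (before a nasal consonant) is not met → [o].
/k/ (word-final) fails the environment for rule 1, so it stays [k].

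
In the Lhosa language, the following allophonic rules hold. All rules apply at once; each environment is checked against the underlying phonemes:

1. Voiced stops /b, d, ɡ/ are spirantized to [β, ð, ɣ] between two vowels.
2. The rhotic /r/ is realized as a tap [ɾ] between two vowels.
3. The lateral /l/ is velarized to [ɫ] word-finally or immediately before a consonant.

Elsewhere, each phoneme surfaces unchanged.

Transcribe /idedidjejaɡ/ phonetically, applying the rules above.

/d/ meets the environment for rule 1 (between two vowels) → [ð].
/d/ — between /e/ and /i/, between two vowels — surfaces as [ð] (rule 1).
/d/ — between /i/ and /j/; rule 1 does not apply here → [d].
/ɡ/ (word-final): rule 1 targets it, but not between two vowels → unchanged [ɡ].

[iðeðidjejaɡ]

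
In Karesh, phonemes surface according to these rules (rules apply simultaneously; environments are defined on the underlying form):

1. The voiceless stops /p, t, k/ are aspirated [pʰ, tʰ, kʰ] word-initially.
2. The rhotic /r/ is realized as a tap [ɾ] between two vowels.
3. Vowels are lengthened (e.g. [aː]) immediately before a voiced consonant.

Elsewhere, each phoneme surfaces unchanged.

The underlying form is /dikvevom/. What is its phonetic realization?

[dikveːvoːm]

/d/ (word-initial) is unaffected → [d].
/i/ (between /d/ and /k/) fails the environment for rule 3, so it stays [i].
/k/ — between /i/ and /v/; rule 1 does not apply here → [k].
/v/ — not in any rule's target class → [v].
Rule 3 applies to /e/ (between /v/ and /v/: before a voiced consonant) → [eː].
/v/ — not in any rule's target class → [v].
/o/ (between /v/ and /m/): before a voiced consonant, so rule 3 applies → [oː].
/m/ — not in any rule's target class → [m].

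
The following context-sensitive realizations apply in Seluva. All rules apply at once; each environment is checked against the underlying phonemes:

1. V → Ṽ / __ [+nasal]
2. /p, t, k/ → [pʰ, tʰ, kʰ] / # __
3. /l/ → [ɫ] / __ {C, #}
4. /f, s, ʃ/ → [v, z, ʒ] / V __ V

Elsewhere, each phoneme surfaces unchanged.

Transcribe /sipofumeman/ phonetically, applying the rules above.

[sipovũmẽmãn]

/s/ (word-initial) fails the environment for rule 4, so it stays [s].
/i/ — between /s/ and /p/; rule 1 does not apply here → [i].
/p/ — between /i/ and /o/; rule 2 does not apply here → [p].
/o/ (between /p/ and /f/): rule 1 targets it, but not before a nasal consonant → unchanged [o].
Rule 4 applies to /f/ (between /o/ and /u/: between two vowels) → [v].
/u/ — between /f/ and /m/, before a nasal consonant — surfaces as [ũ] (rule 1).
/m/ stays [m].
/e/ meets the environment for rule 1 (before a nasal consonant) → [ẽ].
/m/ (between /e/ and /a/): no rule targets it → [m].
/a/ — between /m/ and /n/, before a nasal consonant — surfaces as [ã] (rule 1).
/n/ (word-final): no rule targets it → [n].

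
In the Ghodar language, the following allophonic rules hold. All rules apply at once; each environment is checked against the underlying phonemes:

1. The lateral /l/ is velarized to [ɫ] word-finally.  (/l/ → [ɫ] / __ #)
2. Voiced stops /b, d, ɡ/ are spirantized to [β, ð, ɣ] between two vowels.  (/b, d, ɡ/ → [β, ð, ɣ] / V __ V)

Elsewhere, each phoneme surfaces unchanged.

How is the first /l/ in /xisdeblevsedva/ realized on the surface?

[l]

/l/ (between /b/ and /e/) fails the environment for rule 1, so it stays [l].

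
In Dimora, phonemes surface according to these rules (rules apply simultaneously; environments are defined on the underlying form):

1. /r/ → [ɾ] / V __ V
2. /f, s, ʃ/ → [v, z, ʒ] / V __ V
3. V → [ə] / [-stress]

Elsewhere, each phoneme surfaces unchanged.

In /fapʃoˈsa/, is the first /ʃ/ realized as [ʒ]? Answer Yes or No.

/ʃ/ (between /p/ and /o/): rule 2 targets it, but not between two vowels → unchanged [ʃ].
The actual realization is [ʃ], not [ʒ].

No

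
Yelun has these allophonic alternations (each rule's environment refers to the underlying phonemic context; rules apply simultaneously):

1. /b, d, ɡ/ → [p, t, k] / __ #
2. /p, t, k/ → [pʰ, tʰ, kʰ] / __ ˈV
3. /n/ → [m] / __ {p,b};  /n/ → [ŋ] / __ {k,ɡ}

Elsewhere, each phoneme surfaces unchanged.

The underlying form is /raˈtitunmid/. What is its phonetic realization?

/t/ meets the environment for rule 2 (immediately before a stressed vowel) → [tʰ].
/t/ — between /i/ and /u/; rule 2 does not apply here → [t].
/n/ (between /u/ and /m/) is in the target of rule 3 but the environment (before a labial or velar stop) is not met → [n].
Rule 1 applies to /d/ (word-final: word-finally) → [t].

[raˈtʰitunmit]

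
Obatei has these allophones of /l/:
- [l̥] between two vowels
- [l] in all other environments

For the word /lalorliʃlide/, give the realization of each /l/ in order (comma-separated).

Occurrence 1 (position 1): no conditioning environment matches → elsewhere allophone [l].
Occurrence 2 (position 3): between two vowels → [l̥].
Occurrence 3 (position 6): no conditioning environment matches → elsewhere allophone [l].
Occurrence 4 (position 9): no conditioning environment matches → elsewhere allophone [l].

[l], [l̥], [l], [l]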